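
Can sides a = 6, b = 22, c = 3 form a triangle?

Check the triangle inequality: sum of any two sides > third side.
a + b vs c: 6 + 22 = 28 > 3  ✓
a + c vs b: 6 + 3 = 9 ≤ 22  ✗
b + c vs a: 22 + 3 = 25 > 6  ✓

No: 6 + 3 = 9 is not > 22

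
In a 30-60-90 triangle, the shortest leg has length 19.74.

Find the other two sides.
In a 30-60-90 triangle the sides are in ratio 1 : √3 : 2 (short leg : long leg : hypotenuse).
Long leg = 19.74·√3 ≈ 19.74·1.73205 ≈ 34.1907
Hypotenuse = 2·19.74 = 39.48

Long leg = 19.74√3 = 34.19, Hypotenuse = 39.48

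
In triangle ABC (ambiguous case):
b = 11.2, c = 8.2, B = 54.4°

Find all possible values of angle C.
b/sin(B) = c/sin(C)  ⇒  sin(C) = c·sin(B)/b = 8.2·sin(54.4°)/11.2
sin(54.4°) ≈ 0.813101
sin(C) ≈ 8.2·0.813101/11.2 ≈ 6.66743/11.2 ≈ 0.595306
Candidate 1: C₁ = arcsin(0.595306) ≈ 36.5344°  →  A = 180° − 54.4° − 36.5344° ≈ 89.0656° > 0, valid
Candidate 2: C₂ = 180° − C₁ ≈ 143.466°  →  A = 180° − 54.4° − 143.466° ≈ -17.8656° ≤ 0, not a valid triangle

C = 36.53° (one solution)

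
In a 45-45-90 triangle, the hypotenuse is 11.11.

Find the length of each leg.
In a 45-45-90 triangle hypotenuse = leg·√2, so leg = hypotenuse/√2.
Leg = 11.11/√2 ≈ 11.11/1.41421 ≈ 7.85596

Each leg = 7.856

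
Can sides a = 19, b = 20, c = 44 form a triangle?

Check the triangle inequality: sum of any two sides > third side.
a + b vs c: 19 + 20 = 39 ≤ 44  ✗
a + c vs b: 19 + 44 = 63 > 20  ✓
b + c vs a: 20 + 44 = 64 > 19  ✓

No: 19 + 20 = 39 is not > 44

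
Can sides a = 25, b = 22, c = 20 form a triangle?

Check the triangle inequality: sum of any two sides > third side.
a + b vs c: 25 + 22 = 47 > 20  ✓
a + c vs b: 25 + 20 = 45 > 22  ✓
b + c vs a: 22 + 20 = 42 > 25  ✓

Yes, triangle inequality satisfied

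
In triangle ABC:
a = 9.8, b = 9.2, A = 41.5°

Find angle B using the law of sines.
a/sin(A) = b/sin(B)  ⇒  sin(B) = b·sin(A)/a = 9.2·sin(41.5°)/9.8
sin(41.5°) ≈ 0.66262
sin(B) ≈ 9.2·0.66262/9.8 ≈ 6.0961/9.8 ≈ 0.622051
B = arcsin(0.622051) ≈ 38.4661°
(Since b ≤ a we need B ≤ A, so the obtuse alternative 180° − 38.4661° ≈ 141.534° is rejected.)

B = 38.47°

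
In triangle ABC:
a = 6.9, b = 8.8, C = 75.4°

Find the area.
Two sides and the included angle (SAS): A = ½·a·b·sin(C) = ½·6.9·8.8·sin(75.4°)
sin(75.4°) ≈ 0.967709
A ≈ ½·60.72·0.967709 = 30.36·0.967709 ≈ 29.3797

Area = 29.38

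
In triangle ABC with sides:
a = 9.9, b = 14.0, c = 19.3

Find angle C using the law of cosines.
c² = a² + b² − 2ab·cos(C)  ⇒  cos(C) = (a² + b² − c²)/(2ab)
cos(C) = (9.9² + 14.0² − 19.3²)/(2·9.9·14.0) = (98.01 + 196 − 372.49)/277.2 = -78.48/277.2 ≈ -0.283117
C = arccos(-0.283117) ≈ 106.446°

C = 106.4°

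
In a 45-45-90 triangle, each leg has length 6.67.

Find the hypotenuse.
In a 45-45-90 triangle the sides are in ratio 1 : 1 : √2, so hypotenuse = leg·√2.
Hypotenuse = 6.67·√2 ≈ 6.67·1.41421 ≈ 9.4328

Hypotenuse = 6.67√2 = 9.433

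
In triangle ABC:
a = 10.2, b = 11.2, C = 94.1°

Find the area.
Two sides and the included angle (SAS): A = ½·a·b·sin(C) = ½·10.2·11.2·sin(94.1°)
sin(94.1°) ≈ 0.997441
A ≈ ½·114.24·0.997441 = 57.12·0.997441 ≈ 56.9738

Area = 56.97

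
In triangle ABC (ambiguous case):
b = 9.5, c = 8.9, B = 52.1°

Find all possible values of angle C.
b/sin(B) = c/sin(C)  ⇒  sin(C) = c·sin(B)/b = 8.9·sin(52.1°)/9.5
sin(52.1°) ≈ 0.789084
sin(C) ≈ 8.9·0.789084/9.5 ≈ 7.02285/9.5 ≈ 0.739247
Candidate 1: C₁ = arcsin(0.739247) ≈ 47.6673°  →  A = 180° − 52.1° − 47.6673° ≈ 80.2327° > 0, valid
Candidate 2: C₂ = 180° − C₁ ≈ 132.333°  →  A = 180° − 52.1° − 132.333° ≈ -4.4327° ≤ 0, not a valid triangle

C = 47.67° (one solution)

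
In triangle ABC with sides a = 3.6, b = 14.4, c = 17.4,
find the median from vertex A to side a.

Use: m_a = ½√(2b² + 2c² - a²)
m_a = ½√(2·14.4² + 2·17.4² − 3.6²) = ½√(2·207.36 + 2·302.76 − 12.96) = ½√(414.72 + 605.52 − 12.96) = ½√1007.28
√1007.28 ≈ 31.7377, so m_a ≈ 15.8688

m_a = 15.87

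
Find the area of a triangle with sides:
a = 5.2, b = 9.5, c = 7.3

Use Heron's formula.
s = (5.2 + 9.5 + 7.3)/2 = 22/2 = 11
s − a = 5.8, s − b = 1.5, s − c = 3.7
s(s−a)(s−b)(s−c) = 11·5.8·1.5·3.7 ≈ 354.09
Area = √354.09 ≈ 18.8173

Area = 18.82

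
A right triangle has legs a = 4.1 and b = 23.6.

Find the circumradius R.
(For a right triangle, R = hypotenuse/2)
Hypotenuse c = √(a² + b²) = √(16.81 + 556.96) = √573.77 ≈ 23.9535
R = c/2 ≈ 23.9535/2 ≈ 11.9767

R = 11.98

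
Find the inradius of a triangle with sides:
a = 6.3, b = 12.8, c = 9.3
r = Area/s where s is the semi-perimeter.
s = (6.3 + 12.8 + 9.3)/2 = 28.4/2 = 14.2
Area = √(s(s−a)(s−b)(s−c)) = √(14.2·7.9·1.4·4.9) ≈ √769.555 ≈ 27.7409
r ≈ 27.7409/14.2 ≈ 1.95358

r = 1.954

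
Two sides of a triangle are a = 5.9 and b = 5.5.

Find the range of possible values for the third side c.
Triangle inequality: |a − b| < c < a + b
|a − b| = |5.9 − 5.5| = 0.4
a + b = 5.9 + 5.5 = 11.4

0.4 < c < 11.4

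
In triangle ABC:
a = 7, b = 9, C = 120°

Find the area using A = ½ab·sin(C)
A = ½·a·b·sin(C) = ½·7·9·sin(120°)
sin(120°) ≈ 0.866025
A ≈ ½·63·0.866025 = 31.5·0.866025 ≈ 27.2798

Area = 27.28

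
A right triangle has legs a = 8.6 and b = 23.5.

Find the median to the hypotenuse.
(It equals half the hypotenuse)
Hypotenuse c = √(a² + b²) = √(73.96 + 552.25) = √626.21 ≈ 25.0242
Median to hypotenuse = c/2 ≈ 25.0242/2 ≈ 12.5121

Median = 12.51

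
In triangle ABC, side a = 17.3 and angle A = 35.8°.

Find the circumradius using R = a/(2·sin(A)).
R = a/(2·sin(A)) = 17.3/(2·sin(35.8°))
sin(35.8°) ≈ 0.584958
R ≈ 17.3/(2·0.584958) = 17.3/1.16992 ≈ 14.7874

R = 14.79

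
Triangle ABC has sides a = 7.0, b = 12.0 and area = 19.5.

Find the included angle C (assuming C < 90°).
Area = ½·a·b·sin(C)  ⇒  sin(C) = 2·Area/(a·b) = 2·19.5/(7.0·12.0) = 39/84 ≈ 0.464286
C = arcsin(0.464286) ≈ 27.664° (taking the acute solution since C < 90°)

C = 27.66°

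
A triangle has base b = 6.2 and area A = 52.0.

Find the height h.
A = ½·b·h  ⇒  h = 2A/b = 2·52.0/6.2 = 104/6.2 ≈ 16.7742

h = 16.77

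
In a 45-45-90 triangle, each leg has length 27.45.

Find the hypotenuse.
In a 45-45-90 triangle the sides are in ratio 1 : 1 : √2, so hypotenuse = leg·√2.
Hypotenuse = 27.45·√2 ≈ 27.45·1.41421 ≈ 38.8202

Hypotenuse = 27.45√2 = 38.82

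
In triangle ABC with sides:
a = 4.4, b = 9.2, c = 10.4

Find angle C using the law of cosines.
c² = a² + b² − 2ab·cos(C)  ⇒  cos(C) = (a² + b² − c²)/(2ab)
cos(C) = (4.4² + 9.2² − 10.4²)/(2·4.4·9.2) = (19.36 + 84.64 − 108.16)/80.96 = -4.16/80.96 ≈ -0.0513834
C = arccos(-0.0513834) ≈ 92.9453°

C = 92.95°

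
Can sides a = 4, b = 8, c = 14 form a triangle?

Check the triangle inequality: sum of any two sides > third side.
a + b vs c: 4 + 8 = 12 ≤ 14  ✗
a + c vs b: 4 + 14 = 18 > 8  ✓
b + c vs a: 8 + 14 = 22 > 4  ✓

No: 4 + 8 = 12 is not > 14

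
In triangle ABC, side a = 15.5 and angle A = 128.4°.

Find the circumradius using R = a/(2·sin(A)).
R = a/(2·sin(A)) = 15.5/(2·sin(128.4°))
sin(128.4°) ≈ 0.783693
R ≈ 15.5/(2·0.783693) = 15.5/1.56739 ≈ 9.88907

R = 9.889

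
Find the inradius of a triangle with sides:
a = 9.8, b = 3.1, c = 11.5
r = Area/s where s is the semi-perimeter.
s = (9.8 + 3.1 + 11.5)/2 = 24.4/2 = 12.2
Area = √(s(s−a)(s−b)(s−c)) = √(12.2·2.4·9.1·0.7) ≈ √186.514 ≈ 13.657
r ≈ 13.657/12.2 ≈ 1.11943

r = 1.119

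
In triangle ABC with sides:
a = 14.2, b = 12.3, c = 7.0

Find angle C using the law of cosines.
c² = a² + b² − 2ab·cos(C)  ⇒  cos(C) = (a² + b² − c²)/(2ab)
cos(C) = (14.2² + 12.3² − 7.0²)/(2·14.2·12.3) = (201.64 + 151.29 − 49)/349.32 = 303.93/349.32 ≈ 0.870062
C = arccos(0.870062) ≈ 29.5342°

C = 29.53°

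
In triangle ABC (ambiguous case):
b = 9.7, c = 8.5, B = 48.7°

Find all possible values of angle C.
b/sin(B) = c/sin(C)  ⇒  sin(C) = c·sin(B)/b = 8.5·sin(48.7°)/9.7
sin(48.7°) ≈ 0.751264
sin(C) ≈ 8.5·0.751264/9.7 ≈ 6.38575/9.7 ≈ 0.658324
Candidate 1: C₁ = arcsin(0.658324) ≈ 41.1722°  →  A = 180° − 48.7° − 41.1722° ≈ 90.1278° > 0, valid
Candidate 2: C₂ = 180° − C₁ ≈ 138.828°  →  A = 180° − 48.7° − 138.828° ≈ -7.5278° ≤ 0, not a valid triangle

C = 41.17° (one solution)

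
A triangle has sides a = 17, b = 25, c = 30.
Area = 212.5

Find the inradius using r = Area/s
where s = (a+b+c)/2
s = (17 + 25 + 30)/2 = 72/2 = 36
r = Area/s = 212.5/36 ≈ 5.90278

r = 5.903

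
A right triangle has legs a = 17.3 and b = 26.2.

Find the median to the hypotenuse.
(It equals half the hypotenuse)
Hypotenuse c = √(a² + b²) = √(299.29 + 686.44) = √985.73 ≈ 31.3963
Median to hypotenuse = c/2 ≈ 31.3963/2 ≈ 15.6982

Median = 15.7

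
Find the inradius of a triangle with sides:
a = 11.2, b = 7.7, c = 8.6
r = Area/s where s is the semi-perimeter.
s = (11.2 + 7.7 + 8.6)/2 = 27.5/2 = 13.75
Area = √(s(s−a)(s−b)(s−c)) = √(13.75·2.55·6.05·5.15) ≈ √1092.46 ≈ 33.0524
r ≈ 33.0524/13.75 ≈ 2.40381

r = 2.404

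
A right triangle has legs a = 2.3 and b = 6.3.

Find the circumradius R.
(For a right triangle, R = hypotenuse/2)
Hypotenuse c = √(a² + b²) = √(5.29 + 39.69) = √44.98 ≈ 6.70671
R = c/2 ≈ 6.70671/2 ≈ 3.35336

R = 3.353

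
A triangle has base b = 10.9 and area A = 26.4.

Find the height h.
A = ½·b·h  ⇒  h = 2A/b = 2·26.4/10.9 = 52.8/10.9 ≈ 4.84404

h = 4.844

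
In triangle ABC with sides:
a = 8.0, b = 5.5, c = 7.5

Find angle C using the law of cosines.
c² = a² + b² − 2ab·cos(C)  ⇒  cos(C) = (a² + b² − c²)/(2ab)
cos(C) = (8.0² + 5.5² − 7.5²)/(2·8.0·5.5) = (64 + 30.25 − 56.25)/88 = 38/88 ≈ 0.431818
C = arccos(0.431818) ≈ 64.417°

C = 64.42°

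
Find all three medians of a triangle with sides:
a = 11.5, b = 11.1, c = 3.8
Median formula: m_a = ½√(2b² + 2c² − a²) (and cyclically). a² = 132.25, b² = 123.21, c² = 14.44.
m_a = ½√(2·123.21 + 2·14.44 − 132.25) = ½√143.05 ≈ ½·11.9604 ≈ 5.98018
m_b = ½√(2·132.25 + 2·14.44 − 123.21) = ½√170.17 ≈ ½·13.0449 ≈ 6.52246
m_c = ½√(2·132.25 + 2·123.21 − 14.44) = ½√496.48 ≈ ½·22.2818 ≈ 11.1409

m_a = 5.98, m_b = 6.522, m_c = 11.14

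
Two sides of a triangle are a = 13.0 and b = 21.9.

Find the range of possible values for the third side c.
Triangle inequality: |a − b| < c < a + b
|a − b| = |13.0 − 21.9| = 8.9
a + b = 13.0 + 21.9 = 34.9

8.9 < c < 34.9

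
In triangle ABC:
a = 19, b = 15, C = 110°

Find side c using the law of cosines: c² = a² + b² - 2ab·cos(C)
c² = 19² + 15² − 2·19·15·cos(110°)
cos(110°) ≈ -0.34202
c² ≈ 361 + 225 − 570·(-0.34202) ≈ 586 + 194.951 ≈ 780.951
c ≈ √780.951 ≈ 27.9455

c = 27.95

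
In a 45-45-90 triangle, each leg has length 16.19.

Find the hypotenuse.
In a 45-45-90 triangle the sides are in ratio 1 : 1 : √2, so hypotenuse = leg·√2.
Hypotenuse = 16.19·√2 ≈ 16.19·1.41421 ≈ 22.8961

Hypotenuse = 16.19√2 = 22.9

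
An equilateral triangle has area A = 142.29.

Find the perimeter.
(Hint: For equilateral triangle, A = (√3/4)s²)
A = (√3/4)s²  ⇒  s² = 4A/√3 = 4·142.29/√3 = 569.16/1.73205 ≈ 328.605
s ≈ √328.605 ≈ 18.1275
Perimeter = 3s ≈ 3·18.1275 ≈ 54.3824

Perimeter = 54.38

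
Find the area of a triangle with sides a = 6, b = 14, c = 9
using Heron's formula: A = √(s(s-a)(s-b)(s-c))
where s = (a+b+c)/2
s = (6 + 14 + 9)/2 = 29/2 = 14.5
s − a = 8.5, s − b = 0.5, s − c = 5.5
s(s−a)(s−b)(s−c) = 14.5·8.5·0.5·5.5 = 338.9375
Area = √338.9375 ≈ 18.4103

s = 14.5, Area = 18.41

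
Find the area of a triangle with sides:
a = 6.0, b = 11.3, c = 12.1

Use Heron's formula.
s = (6.0 + 11.3 + 12.1)/2 = 29.4/2 = 14.7
s − a = 8.7, s − b = 3.4, s − c = 2.6
s(s−a)(s−b)(s−c) = 14.7·8.7·3.4·2.6 ≈ 1130.55
Area = √1130.55 ≈ 33.6236

Area = 33.62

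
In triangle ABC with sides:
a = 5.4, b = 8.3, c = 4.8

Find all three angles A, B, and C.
Law of cosines for each angle (a² = 29.16, b² = 68.89, c² = 23.04):
cos(A) = (b² + c² − a²)/(2bc) = (68.89 + 23.04 − 29.16)/(2·8.3·4.8) = 62.77/79.68 ≈ 0.787776  ⇒  A ≈ 38.0218°
cos(B) = (a² + c² − b²)/(2ac) = (29.16 + 23.04 − 68.89)/(2·5.4·4.8) = -16.69/51.84 ≈ -0.321952  ⇒  B ≈ 108.781°
cos(C) = (a² + b² − c²)/(2ab) = (29.16 + 68.89 − 23.04)/(2·5.4·8.3) = 75.01/89.64 ≈ 0.836792  ⇒  C ≈ 33.1971°
Check: A + B + C ≈ 180°

A = 38.02°, B = 108.8°, C = 33.2°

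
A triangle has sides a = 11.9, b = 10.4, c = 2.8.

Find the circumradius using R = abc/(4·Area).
First find the area with Heron's formula.
s = (11.9 + 10.4 + 2.8)/2 = 12.55
Area = √(s(s−a)(s−b)(s−c)) = √(12.55·0.65·2.15·9.75) ≈ √171.002 ≈ 13.0768
abc = 11.9·10.4·2.8 = 346.528
R = abc/(4·Area) ≈ 346.528/(4·13.0768) = 346.528/52.307 ≈ 6.62488

R = 6.625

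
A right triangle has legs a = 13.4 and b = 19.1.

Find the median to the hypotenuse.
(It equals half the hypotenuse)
Hypotenuse c = √(a² + b²) = √(179.56 + 364.81) = √544.37 ≈ 23.3317
Median to hypotenuse = c/2 ≈ 23.3317/2 ≈ 11.6659

Median = 11.67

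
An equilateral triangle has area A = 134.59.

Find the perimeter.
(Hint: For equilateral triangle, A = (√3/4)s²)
A = (√3/4)s²  ⇒  s² = 4A/√3 = 4·134.59/√3 = 538.36/1.73205 ≈ 310.822
s ≈ √310.822 ≈ 17.6302
Perimeter = 3s ≈ 3·17.6302 ≈ 52.8905

Perimeter = 52.89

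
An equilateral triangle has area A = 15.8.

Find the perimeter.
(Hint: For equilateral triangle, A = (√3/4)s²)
A = (√3/4)s²  ⇒  s² = 4A/√3 = 4·15.8/√3 = 63.2/1.73205 ≈ 36.4885
s ≈ √36.4885 ≈ 6.04057
Perimeter = 3s ≈ 3·6.04057 ≈ 18.1217

Perimeter = 18.12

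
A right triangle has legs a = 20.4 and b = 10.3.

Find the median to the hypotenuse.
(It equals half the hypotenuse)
Hypotenuse c = √(a² + b²) = √(416.16 + 106.09) = √522.25 ≈ 22.8528
Median to hypotenuse = c/2 ≈ 22.8528/2 ≈ 11.4264

Median = 11.43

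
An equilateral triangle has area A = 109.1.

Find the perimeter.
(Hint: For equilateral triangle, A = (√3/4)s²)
A = (√3/4)s²  ⇒  s² = 4A/√3 = 4·109.1/√3 = 436.4/1.73205 ≈ 251.956
s ≈ √251.956 ≈ 15.8731
Perimeter = 3s ≈ 3·15.8731 ≈ 47.6193

Perimeter = 47.62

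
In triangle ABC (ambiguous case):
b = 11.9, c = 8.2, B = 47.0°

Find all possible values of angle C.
b/sin(B) = c/sin(C)  ⇒  sin(C) = c·sin(B)/b = 8.2·sin(47.0°)/11.9
sin(47.0°) ≈ 0.731354
sin(C) ≈ 8.2·0.731354/11.9 ≈ 5.9971/11.9 ≈ 0.503958
Candidate 1: C₁ = arcsin(0.503958) ≈ 30.2622°  →  A = 180° − 47.0° − 30.2622° ≈ 102.738° > 0, valid
Candidate 2: C₂ = 180° − C₁ ≈ 149.738°  →  A = 180° − 47.0° − 149.738° ≈ -16.7378° ≤ 0, not a valid triangle

C = 30.26° (one solution)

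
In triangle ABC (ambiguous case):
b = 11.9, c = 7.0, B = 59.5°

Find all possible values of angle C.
b/sin(B) = c/sin(C)  ⇒  sin(C) = c·sin(B)/b = 7.0·sin(59.5°)/11.9
sin(59.5°) ≈ 0.861629
sin(C) ≈ 7.0·0.861629/11.9 ≈ 6.0314/11.9 ≈ 0.506841
Candidate 1: C₁ = arcsin(0.506841) ≈ 30.4536°  →  A = 180° − 59.5° − 30.4536° ≈ 90.0464° > 0, valid
Candidate 2: C₂ = 180° − C₁ ≈ 149.546°  →  A = 180° − 59.5° − 149.546° ≈ -29.0464° ≤ 0, not a valid triangle

C = 30.45° (one solution)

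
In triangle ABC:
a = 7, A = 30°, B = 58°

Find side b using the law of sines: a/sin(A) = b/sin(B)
a/sin(A) = b/sin(B)  ⇒  b = a·sin(B)/sin(A) = 7·sin(58°)/sin(30°)
sin(58°) ≈ 0.848048, sin(30°) ≈ 0.5
b ≈ 7·0.848048/0.5 ≈ 5.93634/0.5 ≈ 11.8727

b = 11.87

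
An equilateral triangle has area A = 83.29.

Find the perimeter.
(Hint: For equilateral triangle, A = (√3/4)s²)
A = (√3/4)s²  ⇒  s² = 4A/√3 = 4·83.29/√3 = 333.16/1.73205 ≈ 192.35
s ≈ √192.35 ≈ 13.869
Perimeter = 3s ≈ 3·13.869 ≈ 41.6071

Perimeter = 41.61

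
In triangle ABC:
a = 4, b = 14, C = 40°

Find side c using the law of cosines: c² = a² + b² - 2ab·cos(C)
c² = 4² + 14² − 2·4·14·cos(40°)
cos(40°) ≈ 0.766044
c² ≈ 16 + 196 − 112·(0.766044) ≈ 212 − 85.797 ≈ 126.203
c ≈ √126.203 ≈ 11.234

c = 11.23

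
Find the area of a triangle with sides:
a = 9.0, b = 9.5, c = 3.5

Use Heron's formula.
s = (9.0 + 9.5 + 3.5)/2 = 22/2 = 11
s − a = 2, s − b = 1.5, s − c = 7.5
s(s−a)(s−b)(s−c) = 11·2·1.5·7.5 ≈ 247.5
Area = √247.5 ≈ 15.7321

Area = 15.73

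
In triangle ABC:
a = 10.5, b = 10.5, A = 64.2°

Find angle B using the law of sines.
a/sin(A) = b/sin(B)  ⇒  sin(B) = b·sin(A)/a = 10.5·sin(64.2°)/10.5
sin(64.2°) ≈ 0.900319
sin(B) ≈ 10.5·0.900319/10.5 ≈ 9.45335/10.5 ≈ 0.900319
B = arcsin(0.900319) ≈ 64.2°
(Since b ≤ a we need B ≤ A, so the obtuse alternative 180° − 64.2° ≈ 115.8° is rejected.)

B = 64.2°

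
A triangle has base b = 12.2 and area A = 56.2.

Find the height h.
A = ½·b·h  ⇒  h = 2A/b = 2·56.2/12.2 = 112.4/12.2 ≈ 9.21311

h = 9.213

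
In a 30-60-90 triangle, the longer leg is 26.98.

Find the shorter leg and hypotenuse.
In a 30-60-90 triangle the sides are in ratio 1 : √3 : 2, so short leg = long leg/√3 and hypotenuse = 2·(short leg).
Short leg = 26.98/√3 ≈ 26.98/1.73205 ≈ 15.5769
Hypotenuse = 2·15.5769 ≈ 31.1538

Short leg = 15.58, Hypotenuse = 31.15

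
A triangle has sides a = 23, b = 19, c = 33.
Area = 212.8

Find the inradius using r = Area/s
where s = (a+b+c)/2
s = (23 + 19 + 33)/2 = 75/2 = 37.5
r = Area/s = 212.8/37.5 ≈ 5.67467

r = 5.675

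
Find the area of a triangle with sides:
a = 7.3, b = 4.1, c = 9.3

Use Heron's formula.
s = (7.3 + 4.1 + 9.3)/2 = 20.7/2 = 10.35
s − a = 3.05, s − b = 6.25, s − c = 1.05
s(s−a)(s−b)(s−c) = 10.35·3.05·6.25·1.05 ≈ 207.162
Area = √207.162 ≈ 14.3931

Area = 14.39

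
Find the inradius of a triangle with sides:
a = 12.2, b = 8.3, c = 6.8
r = Area/s where s is the semi-perimeter.
s = (12.2 + 8.3 + 6.8)/2 = 27.3/2 = 13.65
Area = √(s(s−a)(s−b)(s−c)) = √(13.65·1.45·5.35·6.85) ≈ √725.346 ≈ 26.9322
r ≈ 26.9322/13.65 ≈ 1.97306

r = 1.973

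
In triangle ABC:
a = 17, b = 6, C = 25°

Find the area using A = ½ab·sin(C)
A = ½·a·b·sin(C) = ½·17·6·sin(25°)
sin(25°) ≈ 0.422618
A ≈ ½·102·0.422618 = 51·0.422618 ≈ 21.5535

Area = 21.55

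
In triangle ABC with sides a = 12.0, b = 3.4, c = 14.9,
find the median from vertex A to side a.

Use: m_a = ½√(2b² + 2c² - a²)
m_a = ½√(2·3.4² + 2·14.9² − 12.0²) = ½√(2·11.56 + 2·222.01 − 144) = ½√(23.12 + 444.02 − 144) = ½√323.14
√323.14 ≈ 17.9761, so m_a ≈ 8.98805

m_a = 8.988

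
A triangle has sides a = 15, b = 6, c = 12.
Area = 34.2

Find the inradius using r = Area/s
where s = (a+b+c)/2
s = (15 + 6 + 12)/2 = 33/2 = 16.5
r = Area/s = 34.2/16.5 ≈ 2.07273

r = 2.073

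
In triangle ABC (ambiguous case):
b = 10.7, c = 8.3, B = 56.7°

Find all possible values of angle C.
b/sin(B) = c/sin(C)  ⇒  sin(C) = c·sin(B)/b = 8.3·sin(56.7°)/10.7
sin(56.7°) ≈ 0.835807
sin(C) ≈ 8.3·0.835807/10.7 ≈ 6.9372/10.7 ≈ 0.648337
Candidate 1: C₁ = arcsin(0.648337) ≈ 40.4163°  →  A = 180° − 56.7° − 40.4163° ≈ 82.8837° > 0, valid
Candidate 2: C₂ = 180° − C₁ ≈ 139.584°  →  A = 180° − 56.7° − 139.584° ≈ -16.2837° ≤ 0, not a valid triangle

C = 40.42° (one solution)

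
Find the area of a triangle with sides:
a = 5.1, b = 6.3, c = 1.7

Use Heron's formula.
s = (5.1 + 6.3 + 1.7)/2 = 13.1/2 = 6.55
s − a = 1.45, s − b = 0.25, s − c = 4.85
s(s−a)(s−b)(s−c) = 6.55·1.45·0.25·4.85 ≈ 11.5157
Area = √11.5157 ≈ 3.39348

Area = 3.393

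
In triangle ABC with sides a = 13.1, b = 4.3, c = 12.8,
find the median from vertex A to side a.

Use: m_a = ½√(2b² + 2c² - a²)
m_a = ½√(2·4.3² + 2·12.8² − 13.1²) = ½√(2·18.49 + 2·163.84 − 171.61) = ½√(36.98 + 327.68 − 171.61) = ½√193.05
√193.05 ≈ 13.8942, so m_a ≈ 6.94712

m_a = 6.947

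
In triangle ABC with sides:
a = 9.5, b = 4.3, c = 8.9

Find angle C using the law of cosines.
c² = a² + b² − 2ab·cos(C)  ⇒  cos(C) = (a² + b² − c²)/(2ab)
cos(C) = (9.5² + 4.3² − 8.9²)/(2·9.5·4.3) = (90.25 + 18.49 − 79.21)/81.7 = 29.53/81.7 ≈ 0.361444
C = arccos(0.361444) ≈ 68.8111°

C = 68.81°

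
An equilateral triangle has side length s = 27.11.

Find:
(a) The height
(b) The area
(a) The height splits the triangle into two 30-60-90 halves: h = s·√3/2 = 27.11·1.73205/2 ≈ 46.9559/2 ≈ 23.4779
(b) Area = (√3/4)·s² = (√3/4)·27.11² = (√3/4)·734.9521 ≈ 0.433013·734.9521 ≈ 318.244

Height = 23.48, Area = 318.2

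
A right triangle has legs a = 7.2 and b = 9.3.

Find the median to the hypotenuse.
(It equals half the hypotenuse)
Hypotenuse c = √(a² + b²) = √(51.84 + 86.49) = √138.33 ≈ 11.7614
Median to hypotenuse = c/2 ≈ 11.7614/2 ≈ 5.88069

Median = 5.881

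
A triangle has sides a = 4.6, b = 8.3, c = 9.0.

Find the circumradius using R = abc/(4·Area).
First find the area with Heron's formula.
s = (4.6 + 8.3 + 9.0)/2 = 10.95
Area = √(s(s−a)(s−b)(s−c)) = √(10.95·6.35·2.65·1.95) ≈ √359.309 ≈ 18.9555
abc = 4.6·8.3·9.0 = 343.62
R = abc/(4·Area) ≈ 343.62/(4·18.9555) = 343.62/75.8218 ≈ 4.53194

R = 4.532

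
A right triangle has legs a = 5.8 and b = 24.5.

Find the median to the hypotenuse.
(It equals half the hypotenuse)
Hypotenuse c = √(a² + b²) = √(33.64 + 600.25) = √633.89 ≈ 25.1772
Median to hypotenuse = c/2 ≈ 25.1772/2 ≈ 12.5886

Median = 12.59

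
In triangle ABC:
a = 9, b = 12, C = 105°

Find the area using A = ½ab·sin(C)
A = ½·a·b·sin(C) = ½·9·12·sin(105°)
sin(105°) ≈ 0.965926
A ≈ ½·108·0.965926 = 54·0.965926 ≈ 52.16

Area = 52.16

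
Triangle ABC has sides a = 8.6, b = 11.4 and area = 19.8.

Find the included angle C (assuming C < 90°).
Area = ½·a·b·sin(C)  ⇒  sin(C) = 2·Area/(a·b) = 2·19.8/(8.6·11.4) = 39.6/98.04 ≈ 0.403917
C = arcsin(0.403917) ≈ 23.8233° (taking the acute solution since C < 90°)

C = 23.82°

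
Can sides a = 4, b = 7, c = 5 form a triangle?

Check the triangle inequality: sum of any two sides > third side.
a + b vs c: 4 + 7 = 11 > 5  ✓
a + c vs b: 4 + 5 = 9 > 7  ✓
b + c vs a: 7 + 5 = 12 > 4  ✓

Yes, triangle inequality satisfied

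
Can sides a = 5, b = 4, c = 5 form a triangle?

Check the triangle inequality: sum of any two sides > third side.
a + b vs c: 5 + 4 = 9 > 5  ✓
a + c vs b: 5 + 5 = 10 > 4  ✓
b + c vs a: 4 + 5 = 9 > 5  ✓

Yes, triangle inequality satisfied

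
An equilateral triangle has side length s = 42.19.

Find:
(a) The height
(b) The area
(a) The height splits the triangle into two 30-60-90 halves: h = s·√3/2 = 42.19·1.73205/2 ≈ 73.0752/2 ≈ 36.5376
(b) Area = (√3/4)·s² = (√3/4)·42.19² = (√3/4)·1779.9961 ≈ 0.433013·1779.9961 ≈ 770.761

Height = 36.54, Area = 770.8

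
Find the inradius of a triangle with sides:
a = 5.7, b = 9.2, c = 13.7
r = Area/s where s is the semi-perimeter.
s = (5.7 + 9.2 + 13.7)/2 = 28.6/2 = 14.3
Area = √(s(s−a)(s−b)(s−c)) = √(14.3·8.6·5.1·0.6) ≈ √376.319 ≈ 19.3989
r ≈ 19.3989/14.3 ≈ 1.35657

r = 1.357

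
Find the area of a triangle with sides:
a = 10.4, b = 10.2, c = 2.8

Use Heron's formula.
s = (10.4 + 10.2 + 2.8)/2 = 23.4/2 = 11.7
s − a = 1.3, s − b = 1.5, s − c = 8.9
s(s−a)(s−b)(s−c) = 11.7·1.3·1.5·8.9 ≈ 203.054
Area = √203.054 ≈ 14.2497

Area = 14.25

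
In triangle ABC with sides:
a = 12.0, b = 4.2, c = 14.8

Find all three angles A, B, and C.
Law of cosines for each angle (a² = 144, b² = 17.64, c² = 219.04):
cos(A) = (b² + c² − a²)/(2bc) = (17.64 + 219.04 − 144)/(2·4.2·14.8) = 92.68/124.32 ≈ 0.745495  ⇒  A ≈ 41.7983°
cos(B) = (a² + c² − b²)/(2ac) = (144 + 219.04 − 17.64)/(2·12.0·14.8) = 345.4/355.2 ≈ 0.97241  ⇒  B ≈ 13.4902°
cos(C) = (a² + b² − c²)/(2ab) = (144 + 17.64 − 219.04)/(2·12.0·4.2) = -57.4/100.8 ≈ -0.569444  ⇒  C ≈ 124.711°
Check: A + B + C ≈ 180°

A = 41.8°, B = 13.49°, C = 124.7°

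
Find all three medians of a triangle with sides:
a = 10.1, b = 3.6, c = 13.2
Median formula: m_a = ½√(2b² + 2c² − a²) (and cyclically). a² = 102.01, b² = 12.96, c² = 174.24.
m_a = ½√(2·12.96 + 2·174.24 − 102.01) = ½√272.39 ≈ ½·16.5042 ≈ 8.25212
m_b = ½√(2·102.01 + 2·174.24 − 12.96) = ½√539.54 ≈ ½·23.228 ≈ 11.614
m_c = ½√(2·102.01 + 2·12.96 − 174.24) = ½√55.7 ≈ ½·7.46324 ≈ 3.73162

m_a = 8.252, m_b = 11.61, m_c = 3.732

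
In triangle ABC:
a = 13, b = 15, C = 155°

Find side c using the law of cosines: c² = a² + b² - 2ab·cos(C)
c² = 13² + 15² − 2·13·15·cos(155°)
cos(155°) ≈ -0.906308
c² ≈ 169 + 225 − 390·(-0.906308) ≈ 394 + 353.46 ≈ 747.46
c ≈ √747.46 ≈ 27.3397

c = 27.34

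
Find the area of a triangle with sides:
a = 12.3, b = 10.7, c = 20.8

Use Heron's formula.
s = (12.3 + 10.7 + 20.8)/2 = 43.8/2 = 21.9
s − a = 9.6, s − b = 11.2, s − c = 1.1
s(s−a)(s−b)(s−c) = 21.9·9.6·11.2·1.1 ≈ 2590.16
Area = √2590.16 ≈ 50.8936

Area = 50.89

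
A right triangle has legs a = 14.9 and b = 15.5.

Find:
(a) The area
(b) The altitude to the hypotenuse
(a) The legs are perpendicular, so Area = ½·a·b = ½·14.9·15.5 = ½·230.95 = 115.475
(b) Hypotenuse c = √(a² + b²) = √(222.01 + 240.25) = √462.26 ≈ 21.5002
    Area = ½·c·h_c  ⇒  h_c = 2·Area/c = 230.95/21.5002 ≈ 10.7417

Area = 115.475, h_c = 10.74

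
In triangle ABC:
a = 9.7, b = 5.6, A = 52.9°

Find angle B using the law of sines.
a/sin(A) = b/sin(B)  ⇒  sin(B) = b·sin(A)/a = 5.6·sin(52.9°)/9.7
sin(52.9°) ≈ 0.797584
sin(B) ≈ 5.6·0.797584/9.7 ≈ 4.46647/9.7 ≈ 0.460461
B = arcsin(0.460461) ≈ 27.4168°
(Since b ≤ a we need B ≤ A, so the obtuse alternative 180° − 27.4168° ≈ 152.583° is rejected.)

B = 27.42°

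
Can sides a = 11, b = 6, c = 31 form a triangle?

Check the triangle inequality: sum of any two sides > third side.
a + b vs c: 11 + 6 = 17 ≤ 31  ✗
a + c vs b: 11 + 31 = 42 > 6  ✓
b + c vs a: 6 + 31 = 37 > 11  ✓

No: 11 + 6 = 17 is not > 31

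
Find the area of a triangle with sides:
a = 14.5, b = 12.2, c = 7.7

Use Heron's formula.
s = (14.5 + 12.2 + 7.7)/2 = 34.4/2 = 17.2
s − a = 2.7, s − b = 5, s − c = 9.5
s(s−a)(s−b)(s−c) = 17.2·2.7·5·9.5 ≈ 2205.9
Area = √2205.9 ≈ 46.967

Area = 46.97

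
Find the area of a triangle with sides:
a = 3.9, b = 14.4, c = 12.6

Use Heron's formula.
s = (3.9 + 14.4 + 12.6)/2 = 30.9/2 = 15.45
s − a = 11.55, s − b = 1.05, s − c = 2.85
s(s−a)(s−b)(s−c) = 15.45·11.55·1.05·2.85 ≈ 534.004
Area = √534.004 ≈ 23.1085

Area = 23.11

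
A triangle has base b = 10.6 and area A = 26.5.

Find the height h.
A = ½·b·h  ⇒  h = 2A/b = 2·26.5/10.6 = 53/10.6 ≈ 5

h = 5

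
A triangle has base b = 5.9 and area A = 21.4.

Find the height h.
A = ½·b·h  ⇒  h = 2A/b = 2·21.4/5.9 = 42.8/5.9 ≈ 7.25424

h = 7.254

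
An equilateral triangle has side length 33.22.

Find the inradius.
r = Area/s with s the semi-perimeter.
Area = (√3/4)·33.22² = (√3/4)·1103.5684 ≈ 0.433013·1103.5684 ≈ 477.859
s = 3·33.22/2 = 49.83
r ≈ 477.859/49.83 ≈ 9.58979
(Equivalently r = side/(2√3) = 33.22/3.4641 ≈ 9.58979.)

r = 9.59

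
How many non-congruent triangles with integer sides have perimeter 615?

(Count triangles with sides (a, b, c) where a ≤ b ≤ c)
Let a ≤ b ≤ c with a + b + c = 615. The only binding inequality is a + b > c, i.e. 615 − c > c, so c < 615/2; and c ≥ 615/3 since c is the largest side.
So 205 ≤ c ≤ 307. For each c, b runs from ⌈(615 − c)/2⌉ up to c (then a = 615 − b − c satisfies 1 ≤ a ≤ b automatically), giving c − ⌈(615 − c)/2⌉ + 1 choices.
Summing over c: 1 + 2 + 4 + 5 + … + 152 + 154  (103 terms, c = 205, …, 307) = 7957
Check (closed form: nearest integer to p²/48 for even p, (p+3)²/48 for odd p): (615+3)²/48 = 618²/48 = 381924/48 ≈ 7956.75 → 7957

7957 triangles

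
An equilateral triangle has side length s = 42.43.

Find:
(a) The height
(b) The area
(a) The height splits the triangle into two 30-60-90 halves: h = s·√3/2 = 42.43·1.73205/2 ≈ 73.4909/2 ≈ 36.7455
(b) Area = (√3/4)·s² = (√3/4)·42.43² = (√3/4)·1800.3049 ≈ 0.433013·1800.3049 ≈ 779.555

Height = 36.75, Area = 779.6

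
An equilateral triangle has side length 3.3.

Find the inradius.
r = Area/s with s the semi-perimeter.
Area = (√3/4)·3.3² = (√3/4)·10.89 ≈ 0.433013·10.89 ≈ 4.71551
s = 3·3.3/2 = 4.95
r ≈ 4.71551/4.95 ≈ 0.952628
(Equivalently r = side/(2√3) = 3.3/3.4641 ≈ 0.952628.)

r = 0.9526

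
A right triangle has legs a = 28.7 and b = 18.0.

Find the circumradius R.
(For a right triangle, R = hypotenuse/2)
Hypotenuse c = √(a² + b²) = √(823.69 + 324) = √1147.69 ≈ 33.8776
R = c/2 ≈ 33.8776/2 ≈ 16.9388

R = 16.94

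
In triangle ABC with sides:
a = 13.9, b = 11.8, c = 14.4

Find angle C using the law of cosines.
c² = a² + b² − 2ab·cos(C)  ⇒  cos(C) = (a² + b² − c²)/(2ab)
cos(C) = (13.9² + 11.8² − 14.4²)/(2·13.9·11.8) = (193.21 + 139.24 − 207.36)/328.04 = 125.09/328.04 ≈ 0.381325
C = arccos(0.381325) ≈ 67.5842°

C = 67.58°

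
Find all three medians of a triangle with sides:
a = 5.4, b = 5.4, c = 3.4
Median formula: m_a = ½√(2b² + 2c² − a²) (and cyclically). a² = 29.16, b² = 29.16, c² = 11.56.
m_a = ½√(2·29.16 + 2·11.56 − 29.16) = ½√52.28 ≈ ½·7.23049 ≈ 3.61525
m_b = ½√(2·29.16 + 2·11.56 − 29.16) = ½√52.28 ≈ ½·7.23049 ≈ 3.61525
m_c = ½√(2·29.16 + 2·29.16 − 11.56) = ½√105.08 ≈ ½·10.2509 ≈ 5.12543

m_a = 3.615, m_b = 3.615, m_c = 5.125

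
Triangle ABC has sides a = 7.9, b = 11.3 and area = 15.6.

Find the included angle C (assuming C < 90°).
Area = ½·a·b·sin(C)  ⇒  sin(C) = 2·Area/(a·b) = 2·15.6/(7.9·11.3) = 31.2/89.27 ≈ 0.349502
C = arcsin(0.349502) ≈ 20.4568° (taking the acute solution since C < 90°)

C = 20.46°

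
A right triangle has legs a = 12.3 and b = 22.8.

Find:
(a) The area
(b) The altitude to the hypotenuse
(a) The legs are perpendicular, so Area = ½·a·b = ½·12.3·22.8 = ½·280.44 = 140.22
(b) Hypotenuse c = √(a² + b²) = √(151.29 + 519.84) = √671.13 ≈ 25.9062
    Area = ½·c·h_c  ⇒  h_c = 2·Area/c = 280.44/25.9062 ≈ 10.8252

Area = 140.22, h_c = 10.83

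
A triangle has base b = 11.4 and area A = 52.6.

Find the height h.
A = ½·b·h  ⇒  h = 2A/b = 2·52.6/11.4 = 105.2/11.4 ≈ 9.22807

h = 9.228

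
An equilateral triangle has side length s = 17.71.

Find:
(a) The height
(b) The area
(a) The height splits the triangle into two 30-60-90 halves: h = s·√3/2 = 17.71·1.73205/2 ≈ 30.6746/2 ≈ 15.3373
(b) Area = (√3/4)·s² = (√3/4)·17.71² = (√3/4)·313.6441 ≈ 0.433013·313.6441 ≈ 135.812

Height = 15.34, Area = 135.8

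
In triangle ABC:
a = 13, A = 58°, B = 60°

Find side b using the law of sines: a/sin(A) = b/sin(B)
a/sin(A) = b/sin(B)  ⇒  b = a·sin(B)/sin(A) = 13·sin(60°)/sin(58°)
sin(60°) ≈ 0.866025, sin(58°) ≈ 0.848048
b ≈ 13·0.866025/0.848048 ≈ 11.2583/0.848048 ≈ 13.2756

b = 13.28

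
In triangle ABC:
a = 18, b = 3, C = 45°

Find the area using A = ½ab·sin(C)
A = ½·a·b·sin(C) = ½·18·3·sin(45°)
sin(45°) ≈ 0.707107
A ≈ ½·54·0.707107 = 27·0.707107 ≈ 19.0919

Area = 19.09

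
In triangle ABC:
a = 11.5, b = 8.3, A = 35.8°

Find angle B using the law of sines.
a/sin(A) = b/sin(B)  ⇒  sin(B) = b·sin(A)/a = 8.3·sin(35.8°)/11.5
sin(35.8°) ≈ 0.584958
sin(B) ≈ 8.3·0.584958/11.5 ≈ 4.85515/11.5 ≈ 0.422187
B = arcsin(0.422187) ≈ 24.9727°
(Since b ≤ a we need B ≤ A, so the obtuse alternative 180° − 24.9727° ≈ 155.027° is rejected.)

B = 24.97°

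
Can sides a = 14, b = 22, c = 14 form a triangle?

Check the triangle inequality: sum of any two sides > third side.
a + b vs c: 14 + 22 = 36 > 14  ✓
a + c vs b: 14 + 14 = 28 > 22  ✓
b + c vs a: 22 + 14 = 36 > 14  ✓

Yes, triangle inequality satisfied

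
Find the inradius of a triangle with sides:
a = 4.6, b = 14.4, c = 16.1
r = Area/s where s is the semi-perimeter.
s = (4.6 + 14.4 + 16.1)/2 = 35.1/2 = 17.55
Area = √(s(s−a)(s−b)(s−c)) = √(17.55·12.95·3.15·1.45) ≈ √1038.07 ≈ 32.219
r ≈ 32.219/17.55 ≈ 1.83584

r = 1.836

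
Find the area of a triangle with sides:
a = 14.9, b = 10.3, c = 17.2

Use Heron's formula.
s = (14.9 + 10.3 + 17.2)/2 = 42.4/2 = 21.2
s − a = 6.3, s − b = 10.9, s − c = 4
s(s−a)(s−b)(s−c) = 21.2·6.3·10.9·4 ≈ 5823.22
Area = √5823.22 ≈ 76.31

Area = 76.31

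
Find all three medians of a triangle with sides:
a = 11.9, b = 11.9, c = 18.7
Median formula: m_a = ½√(2b² + 2c² − a²) (and cyclically). a² = 141.61, b² = 141.61, c² = 349.69.
m_a = ½√(2·141.61 + 2·349.69 − 141.61) = ½√840.99 ≈ ½·28.9998 ≈ 14.4999
m_b = ½√(2·141.61 + 2·349.69 − 141.61) = ½√840.99 ≈ ½·28.9998 ≈ 14.4999
m_c = ½√(2·141.61 + 2·141.61 − 349.69) = ½√216.75 ≈ ½·14.7224 ≈ 7.36122

m_a = 14.5, m_b = 14.5, m_c = 7.361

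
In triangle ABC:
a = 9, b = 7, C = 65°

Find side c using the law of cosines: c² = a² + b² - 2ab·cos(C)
c² = 9² + 7² − 2·9·7·cos(65°)
cos(65°) ≈ 0.422618
c² ≈ 81 + 49 − 126·(0.422618) ≈ 130 − 53.2499 ≈ 76.7501
c ≈ √76.7501 ≈ 8.76071

c = 8.761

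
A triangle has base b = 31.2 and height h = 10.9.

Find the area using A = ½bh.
A = ½·b·h = ½·31.2·10.9 = ½·340.08 = 170.04

Area = 170.04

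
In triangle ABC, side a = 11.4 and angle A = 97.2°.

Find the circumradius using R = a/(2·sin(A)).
R = a/(2·sin(A)) = 11.4/(2·sin(97.2°))
sin(97.2°) ≈ 0.992115
R ≈ 11.4/(2·0.992115) = 11.4/1.98423 ≈ 5.7453

R = 5.745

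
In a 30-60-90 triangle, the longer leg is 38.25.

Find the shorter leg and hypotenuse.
In a 30-60-90 triangle the sides are in ratio 1 : √3 : 2, so short leg = long leg/√3 and hypotenuse = 2·(short leg).
Short leg = 38.25/√3 ≈ 38.25/1.73205 ≈ 22.0836
Hypotenuse = 2·22.0836 ≈ 44.1673

Short leg = 22.08, Hypotenuse = 44.17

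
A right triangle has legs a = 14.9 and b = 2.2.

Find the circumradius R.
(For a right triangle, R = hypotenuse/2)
Hypotenuse c = √(a² + b²) = √(222.01 + 4.84) = √226.85 ≈ 15.0615
R = c/2 ≈ 15.0615/2 ≈ 7.53077

R = 7.531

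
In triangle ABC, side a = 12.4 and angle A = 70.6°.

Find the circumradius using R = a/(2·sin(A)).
R = a/(2·sin(A)) = 12.4/(2·sin(70.6°))
sin(70.6°) ≈ 0.943223
R ≈ 12.4/(2·0.943223) = 12.4/1.88645 ≈ 6.57321

R = 6.573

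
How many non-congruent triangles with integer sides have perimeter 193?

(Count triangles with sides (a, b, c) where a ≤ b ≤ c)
Let a ≤ b ≤ c with a + b + c = 193. The only binding inequality is a + b > c, i.e. 193 − c > c, so c < 193/2; and c ≥ 193/3 since c is the largest side.
So 65 ≤ c ≤ 96. For each c, b runs from ⌈(193 − c)/2⌉ up to c (then a = 193 − b − c satisfies 1 ≤ a ≤ b automatically), giving c − ⌈(193 − c)/2⌉ + 1 choices.
Summing over c: 2 + 3 + 5 + 6 + … + 47 + 48  (32 terms, c = 65, …, 96) = 800
Check (closed form: nearest integer to p²/48 for even p, (p+3)²/48 for odd p): (193+3)²/48 = 196²/48 = 38416/48 ≈ 800.33 → 800

800 triangles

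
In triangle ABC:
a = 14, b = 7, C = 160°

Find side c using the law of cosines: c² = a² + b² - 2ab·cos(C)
c² = 14² + 7² − 2·14·7·cos(160°)
cos(160°) ≈ -0.939693
c² ≈ 196 + 49 − 196·(-0.939693) ≈ 245 + 184.18 ≈ 429.18
c ≈ √429.18 ≈ 20.7167

c = 20.72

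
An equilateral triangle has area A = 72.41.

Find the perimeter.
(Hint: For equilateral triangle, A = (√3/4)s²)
A = (√3/4)s²  ⇒  s² = 4A/√3 = 4·72.41/√3 = 289.64/1.73205 ≈ 167.224
s ≈ √167.224 ≈ 12.9315
Perimeter = 3s ≈ 3·12.9315 ≈ 38.7945

Perimeter = 38.79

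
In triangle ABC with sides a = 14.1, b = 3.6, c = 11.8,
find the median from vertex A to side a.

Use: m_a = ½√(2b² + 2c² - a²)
m_a = ½√(2·3.6² + 2·11.8² − 14.1²) = ½√(2·12.96 + 2·139.24 − 198.81) = ½√(25.92 + 278.48 − 198.81) = ½√105.59
√105.59 ≈ 10.2757, so m_a ≈ 5.13785

m_a = 5.138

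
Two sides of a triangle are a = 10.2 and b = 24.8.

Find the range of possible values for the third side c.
Triangle inequality: |a − b| < c < a + b
|a − b| = |10.2 − 24.8| = 14.6
a + b = 10.2 + 24.8 = 35

14.6 < c < 35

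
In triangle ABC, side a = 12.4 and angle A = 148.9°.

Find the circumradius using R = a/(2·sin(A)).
R = a/(2·sin(A)) = 12.4/(2·sin(148.9°))
sin(148.9°) ≈ 0.516533
R ≈ 12.4/(2·0.516533) = 12.4/1.03307 ≈ 12.0031

R = 12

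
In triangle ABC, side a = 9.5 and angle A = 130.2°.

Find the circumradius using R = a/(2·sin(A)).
R = a/(2·sin(A)) = 9.5/(2·sin(130.2°))
sin(130.2°) ≈ 0.763796
R ≈ 9.5/(2·0.763796) = 9.5/1.52759 ≈ 6.21894

R = 6.219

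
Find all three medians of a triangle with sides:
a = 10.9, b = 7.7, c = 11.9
Median formula: m_a = ½√(2b² + 2c² − a²) (and cyclically). a² = 118.81, b² = 59.29, c² = 141.61.
m_a = ½√(2·59.29 + 2·141.61 − 118.81) = ½√282.99 ≈ ½·16.8223 ≈ 8.41115
m_b = ½√(2·118.81 + 2·141.61 − 59.29) = ½√461.55 ≈ ½·21.4837 ≈ 10.7419
m_c = ½√(2·118.81 + 2·59.29 − 141.61) = ½√214.59 ≈ ½·14.6489 ≈ 7.32445

m_a = 8.411, m_b = 10.74, m_c = 7.324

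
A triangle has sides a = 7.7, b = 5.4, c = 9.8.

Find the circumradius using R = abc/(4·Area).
First find the area with Heron's formula.
s = (7.7 + 5.4 + 9.8)/2 = 11.45
Area = √(s(s−a)(s−b)(s−c)) = √(11.45·3.75·6.05·1.65) ≈ √428.624 ≈ 20.7032
abc = 7.7·5.4·9.8 = 407.484
R = abc/(4·Area) ≈ 407.484/(4·20.7032) = 407.484/82.8129 ≈ 4.92054

R = 4.921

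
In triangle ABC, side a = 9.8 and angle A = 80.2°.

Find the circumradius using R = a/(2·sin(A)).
R = a/(2·sin(A)) = 9.8/(2·sin(80.2°))
sin(80.2°) ≈ 0.985408
R ≈ 9.8/(2·0.985408) = 9.8/1.97082 ≈ 4.97256

R = 4.973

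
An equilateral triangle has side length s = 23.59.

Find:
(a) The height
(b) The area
(a) The height splits the triangle into two 30-60-90 halves: h = s·√3/2 = 23.59·1.73205/2 ≈ 40.8591/2 ≈ 20.4295
(b) Area = (√3/4)·s² = (√3/4)·23.59² = (√3/4)·556.4881 ≈ 0.433013·556.4881 ≈ 240.966

Height = 20.43, Area = 241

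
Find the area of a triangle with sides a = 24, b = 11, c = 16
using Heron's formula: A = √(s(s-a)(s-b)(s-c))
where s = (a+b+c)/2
s = (24 + 11 + 16)/2 = 51/2 = 25.5
s − a = 1.5, s − b = 14.5, s − c = 9.5
s(s−a)(s−b)(s−c) = 25.5·1.5·14.5·9.5 = 5268.9375
Area = √5268.9375 ≈ 72.5874

s = 25.5, Area = 72.59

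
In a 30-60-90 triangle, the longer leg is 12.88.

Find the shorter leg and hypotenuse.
In a 30-60-90 triangle the sides are in ratio 1 : √3 : 2, so short leg = long leg/√3 and hypotenuse = 2·(short leg).
Short leg = 12.88/√3 ≈ 12.88/1.73205 ≈ 7.43627
Hypotenuse = 2·7.43627 ≈ 14.8725

Short leg = 7.436, Hypotenuse = 14.87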